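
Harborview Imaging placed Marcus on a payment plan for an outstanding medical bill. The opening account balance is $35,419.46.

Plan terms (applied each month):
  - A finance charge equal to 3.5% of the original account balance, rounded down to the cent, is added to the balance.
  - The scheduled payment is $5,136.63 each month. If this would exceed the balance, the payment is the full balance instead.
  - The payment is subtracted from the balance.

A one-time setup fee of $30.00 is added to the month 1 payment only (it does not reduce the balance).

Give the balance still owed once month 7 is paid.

$8,140.81

Month 1: opening $35,419.46; interest $1,239.68 → $36,659.14; payment $5,136.63 (+ $30.00 fee); balance $31,522.51
Month 2: opening $31,522.51; interest $1,239.68 → $32,762.19; payment $5,136.63; balance $27,625.56
Month 3: opening $27,625.56; interest $1,239.68 → $28,865.24; payment $5,136.63; balance $23,728.61
Month 4: opening $23,728.61; interest $1,239.68 → $24,968.29; payment $5,136.63; balance $19,831.66
Month 5: opening $19,831.66; interest $1,239.68 → $21,071.34; payment $5,136.63; balance $15,934.71
Month 6: opening $15,934.71; interest $1,239.68 → $17,174.39; payment $5,136.63; balance $12,037.76
Month 7: opening $12,037.76; interest $1,239.68 → $13,277.44; payment $5,136.63; balance $8,140.81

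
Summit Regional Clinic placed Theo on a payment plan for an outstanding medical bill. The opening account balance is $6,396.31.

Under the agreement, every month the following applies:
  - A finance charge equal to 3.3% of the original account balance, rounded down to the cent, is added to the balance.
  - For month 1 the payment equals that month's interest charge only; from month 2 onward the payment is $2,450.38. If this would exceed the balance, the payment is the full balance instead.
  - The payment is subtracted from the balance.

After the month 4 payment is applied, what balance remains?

$0.00

Month 1: $6,396.31 +$211.07 interest = $6,607.38; pay $211.07 → $6,396.31
Month 2: $6,396.31 +$211.07 interest = $6,607.38; pay $2,450.38 → $4,157.00
Month 3: $4,157.00 +$211.07 interest = $4,368.07; pay $2,450.38 → $1,917.69
Month 4: $1,917.69 +$211.07 interest = $2,128.76; pay $2,128.76 → $0.00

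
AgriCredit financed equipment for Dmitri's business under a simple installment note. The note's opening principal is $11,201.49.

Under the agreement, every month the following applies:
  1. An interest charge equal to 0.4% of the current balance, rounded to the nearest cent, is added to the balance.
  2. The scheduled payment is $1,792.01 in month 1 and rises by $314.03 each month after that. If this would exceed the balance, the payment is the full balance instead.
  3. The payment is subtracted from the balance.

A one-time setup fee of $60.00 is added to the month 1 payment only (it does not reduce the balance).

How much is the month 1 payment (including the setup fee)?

$1,852.01

# | Opening | Interest | Payment | Fee | End bal
1 | $11,201.49 | $44.81 | $1,792.01 | $60.00 | $9,454.29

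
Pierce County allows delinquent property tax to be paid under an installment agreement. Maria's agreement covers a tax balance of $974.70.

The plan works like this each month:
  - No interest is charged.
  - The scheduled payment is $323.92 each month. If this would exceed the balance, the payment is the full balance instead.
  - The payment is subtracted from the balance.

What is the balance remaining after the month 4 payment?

$0.00

Month 1: $974.70 − $323.92 → $650.78
Month 2: $650.78 − $323.92 → $326.86
Month 3: $326.86 − $323.92 → $2.94
Month 4: $2.94 − $2.94 → $0.00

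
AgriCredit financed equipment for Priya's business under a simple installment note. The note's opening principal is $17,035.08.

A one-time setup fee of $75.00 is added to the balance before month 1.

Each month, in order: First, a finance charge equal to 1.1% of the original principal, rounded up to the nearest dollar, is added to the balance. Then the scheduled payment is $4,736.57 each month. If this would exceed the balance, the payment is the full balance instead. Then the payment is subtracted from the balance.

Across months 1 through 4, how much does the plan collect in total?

$17,862.08

Month 1: $17,110.08 +$188.00 interest = $17,298.08; pay $4,736.57 → $12,561.51
Month 2: $12,561.51 +$188.00 interest = $12,749.51; pay $4,736.57 → $8,012.94
Month 3: $8,012.94 +$188.00 interest = $8,200.94; pay $4,736.57 → $3,464.37
Month 4: $3,464.37 +$188.00 interest = $3,652.37; pay $3,652.37 → $0.00
Total paid: $17,862.08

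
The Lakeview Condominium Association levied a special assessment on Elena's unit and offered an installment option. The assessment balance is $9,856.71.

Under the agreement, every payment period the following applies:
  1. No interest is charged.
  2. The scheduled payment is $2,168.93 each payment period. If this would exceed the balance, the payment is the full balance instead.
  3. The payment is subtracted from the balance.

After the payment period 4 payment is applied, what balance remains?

$1,180.99

# | Opening | Payment | End bal
1 | $9,856.71 | $2,168.93 | $7,687.78
2 | $7,687.78 | $2,168.93 | $5,518.85
3 | $5,518.85 | $2,168.93 | $3,349.92
4 | $3,349.92 | $2,168.93 | $1,180.99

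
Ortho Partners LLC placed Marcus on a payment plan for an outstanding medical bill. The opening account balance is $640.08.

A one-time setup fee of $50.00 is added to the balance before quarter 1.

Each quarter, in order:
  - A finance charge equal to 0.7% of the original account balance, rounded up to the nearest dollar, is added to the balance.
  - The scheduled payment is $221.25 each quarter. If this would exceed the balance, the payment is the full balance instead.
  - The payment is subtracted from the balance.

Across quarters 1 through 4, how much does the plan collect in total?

$710.08

# | Opening | Interest | Payment | End bal
1 | $690.08 | $5.00 | $221.25 | $473.83
2 | $473.83 | $5.00 | $221.25 | $257.58
3 | $257.58 | $5.00 | $221.25 | $41.33
4 | $41.33 | $5.00 | $46.33 | $0.00
Total paid: $710.08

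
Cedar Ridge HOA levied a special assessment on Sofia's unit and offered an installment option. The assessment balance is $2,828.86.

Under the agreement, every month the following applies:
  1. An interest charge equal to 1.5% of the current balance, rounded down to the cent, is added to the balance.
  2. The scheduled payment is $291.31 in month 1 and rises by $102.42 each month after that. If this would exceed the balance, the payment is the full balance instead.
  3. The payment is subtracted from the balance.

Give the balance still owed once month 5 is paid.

Month 1: opening $2,828.86; interest $42.43 → $2,871.29; payment $291.31; balance $2,579.98
Month 2: opening $2,579.98; interest $38.69 → $2,618.67; payment $393.73; balance $2,224.94
Month 3: opening $2,224.94; interest $33.37 → $2,258.31; payment $496.15; balance $1,762.16
Month 4: opening $1,762.16; interest $26.43 → $1,788.59; payment $598.57; balance $1,190.02
Month 5: opening $1,190.02; interest $17.85 → $1,207.87; payment $700.99; balance $506.88

$506.88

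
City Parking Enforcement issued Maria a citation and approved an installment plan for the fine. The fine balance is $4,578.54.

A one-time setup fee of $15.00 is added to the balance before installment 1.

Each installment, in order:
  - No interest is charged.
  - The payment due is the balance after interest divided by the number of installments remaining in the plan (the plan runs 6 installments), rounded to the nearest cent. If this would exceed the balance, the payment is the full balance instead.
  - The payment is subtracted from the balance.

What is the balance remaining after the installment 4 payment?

Installment 1: opening $4,593.54; payment $765.59; balance $3,827.95
Installment 2: opening $3,827.95; payment $765.59; balance $3,062.36
Installment 3: opening $3,062.36; payment $765.59; balance $2,296.77
Installment 4: opening $2,296.77; payment $765.59; balance $1,531.18

$1,531.18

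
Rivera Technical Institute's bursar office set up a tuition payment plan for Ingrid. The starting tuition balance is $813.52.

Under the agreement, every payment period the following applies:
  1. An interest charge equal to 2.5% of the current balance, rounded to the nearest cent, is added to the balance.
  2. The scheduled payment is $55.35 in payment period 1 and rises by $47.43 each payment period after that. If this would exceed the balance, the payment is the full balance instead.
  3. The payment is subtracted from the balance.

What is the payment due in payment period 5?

Payment period 1: $813.52 +$20.34 interest = $833.86; pay $55.35 → $778.51
Payment period 2: $778.51 +$19.46 interest = $797.97; pay $102.78 → $695.19
Payment period 3: $695.19 +$17.38 interest = $712.57; pay $150.21 → $562.36
Payment period 4: $562.36 +$14.06 interest = $576.42; pay $197.64 → $378.78
Payment period 5: $378.78 +$9.47 interest = $388.25; pay $245.07 → $143.18

$245.07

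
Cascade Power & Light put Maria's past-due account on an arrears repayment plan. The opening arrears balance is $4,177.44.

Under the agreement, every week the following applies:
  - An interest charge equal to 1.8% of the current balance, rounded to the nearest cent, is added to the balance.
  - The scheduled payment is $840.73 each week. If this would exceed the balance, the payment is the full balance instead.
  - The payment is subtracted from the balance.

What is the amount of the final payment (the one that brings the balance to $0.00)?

$213.23

# | Opening | Interest | Payment | End bal
1 | $4,177.44 | $75.19 | $840.73 | $3,411.90
2 | $3,411.90 | $61.41 | $840.73 | $2,632.58
3 | $2,632.58 | $47.39 | $840.73 | $1,839.24
4 | $1,839.24 | $33.11 | $840.73 | $1,031.62
5 | $1,031.62 | $18.57 | $840.73 | $209.46
6 | $209.46 | $3.77 | $213.23 | $0.00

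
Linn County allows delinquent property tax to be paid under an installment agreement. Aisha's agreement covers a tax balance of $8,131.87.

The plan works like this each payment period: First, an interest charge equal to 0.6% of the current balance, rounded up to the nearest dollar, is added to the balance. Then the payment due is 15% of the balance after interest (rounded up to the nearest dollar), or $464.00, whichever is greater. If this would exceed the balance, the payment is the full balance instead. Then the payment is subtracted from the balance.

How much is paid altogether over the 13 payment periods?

$8,419.87

Payment period 1: $8,131.87 +$49.00 interest = $8,180.87; pay $1,228.00 → $6,952.87
Payment period 2: $6,952.87 +$42.00 interest = $6,994.87; pay $1,050.00 → $5,944.87
Payment period 3: $5,944.87 +$36.00 interest = $5,980.87; pay $898.00 → $5,082.87
Payment period 4: $5,082.87 +$31.00 interest = $5,113.87; pay $768.00 → $4,345.87
Payment period 5: $4,345.87 +$27.00 interest = $4,372.87; pay $656.00 → $3,716.87
Payment period 6: $3,716.87 +$23.00 interest = $3,739.87; pay $561.00 → $3,178.87
Payment period 7: $3,178.87 +$20.00 interest = $3,198.87; pay $480.00 → $2,718.87
Payment period 8: $2,718.87 +$17.00 interest = $2,735.87; pay $464.00 → $2,271.87
Payment period 9: $2,271.87 +$14.00 interest = $2,285.87; pay $464.00 → $1,821.87
Payment period 10: $1,821.87 +$11.00 interest = $1,832.87; pay $464.00 → $1,368.87
Payment period 11: $1,368.87 +$9.00 interest = $1,377.87; pay $464.00 → $913.87
Payment period 12: $913.87 +$6.00 interest = $919.87; pay $464.00 → $455.87
Payment period 13: $455.87 +$3.00 interest = $458.87; pay $458.87 → $0.00
Total paid: $8,419.87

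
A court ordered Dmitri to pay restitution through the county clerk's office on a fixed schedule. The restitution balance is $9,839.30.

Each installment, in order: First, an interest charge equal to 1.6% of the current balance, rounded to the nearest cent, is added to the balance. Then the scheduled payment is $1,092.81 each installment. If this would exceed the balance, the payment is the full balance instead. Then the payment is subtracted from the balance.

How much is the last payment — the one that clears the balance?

Installment 1: $9,839.30 +$157.43 interest = $9,996.73; pay $1,092.81 → $8,903.92
Installment 2: $8,903.92 +$142.46 interest = $9,046.38; pay $1,092.81 → $7,953.57
Installment 3: $7,953.57 +$127.26 interest = $8,080.83; pay $1,092.81 → $6,988.02
Installment 4: $6,988.02 +$111.81 interest = $7,099.83; pay $1,092.81 → $6,007.02
Installment 5: $6,007.02 +$96.11 interest = $6,103.13; pay $1,092.81 → $5,010.32
Installment 6: $5,010.32 +$80.17 interest = $5,090.49; pay $1,092.81 → $3,997.68
Installment 7: $3,997.68 +$63.96 interest = $4,061.64; pay $1,092.81 → $2,968.83
Installment 8: $2,968.83 +$47.50 interest = $3,016.33; pay $1,092.81 → $1,923.52
Installment 9: $1,923.52 +$30.78 interest = $1,954.30; pay $1,092.81 → $861.49
Installment 10: $861.49 +$13.78 interest = $875.27; pay $875.27 → $0.00

$875.27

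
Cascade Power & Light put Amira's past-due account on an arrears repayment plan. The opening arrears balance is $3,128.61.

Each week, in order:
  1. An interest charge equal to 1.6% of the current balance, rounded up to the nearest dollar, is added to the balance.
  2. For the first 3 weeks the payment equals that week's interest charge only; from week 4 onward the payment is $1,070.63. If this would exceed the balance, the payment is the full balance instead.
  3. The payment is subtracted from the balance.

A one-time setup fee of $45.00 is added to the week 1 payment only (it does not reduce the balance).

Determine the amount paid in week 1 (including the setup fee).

$96.00

Week 1: opening $3,128.61; interest $51.00 → $3,179.61; payment $51.00 (+ $45.00 fee); balance $3,128.61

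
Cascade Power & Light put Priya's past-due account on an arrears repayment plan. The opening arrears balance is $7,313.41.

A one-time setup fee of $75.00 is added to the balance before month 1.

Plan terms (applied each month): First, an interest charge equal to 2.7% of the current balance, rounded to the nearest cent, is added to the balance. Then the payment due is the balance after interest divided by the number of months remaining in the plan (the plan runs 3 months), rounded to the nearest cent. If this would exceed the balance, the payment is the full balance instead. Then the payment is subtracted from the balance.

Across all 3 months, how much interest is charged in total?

Month 1: $7,388.41 +$199.49 interest = $7,587.90; pay $2,529.30 → $5,058.60
Month 2: $5,058.60 +$136.58 interest = $5,195.18; pay $2,597.59 → $2,597.59
Month 3: $2,597.59 +$70.13 interest = $2,667.72; pay $2,667.72 → $0.00
Total interest: $199.49 + $136.58 + $70.13 = $406.20

$406.20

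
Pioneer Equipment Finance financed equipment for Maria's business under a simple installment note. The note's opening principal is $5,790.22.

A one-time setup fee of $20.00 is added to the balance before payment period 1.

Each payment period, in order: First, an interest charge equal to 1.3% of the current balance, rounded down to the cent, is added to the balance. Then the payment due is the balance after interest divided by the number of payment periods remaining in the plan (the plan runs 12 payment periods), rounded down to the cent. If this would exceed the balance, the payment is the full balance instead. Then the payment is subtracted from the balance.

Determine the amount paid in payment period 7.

$530.00

Payment period 1: opening $5,810.22; interest $75.53 → $5,885.75; payment $490.47; balance $5,395.28
Payment period 2: opening $5,395.28; interest $70.13 → $5,465.41; payment $496.85; balance $4,968.56
Payment period 3: opening $4,968.56; interest $64.59 → $5,033.15; payment $503.31; balance $4,529.84
Payment period 4: opening $4,529.84; interest $58.88 → $4,588.72; payment $509.85; balance $4,078.87
Payment period 5: opening $4,078.87; interest $53.02 → $4,131.89; payment $516.48; balance $3,615.41
Payment period 6: opening $3,615.41; interest $47.00 → $3,662.41; payment $523.20; balance $3,139.21
Payment period 7: opening $3,139.21; interest $40.80 → $3,180.01; payment $530.00; balance $2,650.01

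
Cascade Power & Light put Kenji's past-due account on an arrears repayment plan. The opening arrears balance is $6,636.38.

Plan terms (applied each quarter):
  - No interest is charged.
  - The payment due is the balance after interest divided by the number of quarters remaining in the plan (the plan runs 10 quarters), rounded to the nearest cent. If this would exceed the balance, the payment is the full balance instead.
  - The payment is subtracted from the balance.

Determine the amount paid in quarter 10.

$663.63

Quarter 1: opening $6,636.38; payment $663.64; balance $5,972.74
Quarter 2: opening $5,972.74; payment $663.64; balance $5,309.10
Quarter 3: opening $5,309.10; payment $663.64; balance $4,645.46
Quarter 4: opening $4,645.46; payment $663.64; balance $3,981.82
Quarter 5: opening $3,981.82; payment $663.64; balance $3,318.18
Quarter 6: opening $3,318.18; payment $663.64; balance $2,654.54
Quarter 7: opening $2,654.54; payment $663.64; balance $1,990.90
Quarter 8: opening $1,990.90; payment $663.63; balance $1,327.27
Quarter 9: opening $1,327.27; payment $663.64; balance $663.63
Quarter 10: opening $663.63; payment $663.63; balance $0.00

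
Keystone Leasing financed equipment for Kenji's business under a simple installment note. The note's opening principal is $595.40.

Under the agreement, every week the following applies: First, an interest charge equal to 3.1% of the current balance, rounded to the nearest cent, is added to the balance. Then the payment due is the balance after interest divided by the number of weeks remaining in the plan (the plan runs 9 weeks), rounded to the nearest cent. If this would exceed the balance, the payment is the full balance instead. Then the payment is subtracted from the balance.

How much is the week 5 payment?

Week 1: opening $595.40; interest $18.46 → $613.86; payment $68.21; balance $545.65
Week 2: opening $545.65; interest $16.92 → $562.57; payment $70.32; balance $492.25
Week 3: opening $492.25; interest $15.26 → $507.51; payment $72.50; balance $435.01
Week 4: opening $435.01; interest $13.49 → $448.50; payment $74.75; balance $373.75
Week 5: opening $373.75; interest $11.59 → $385.34; payment $77.07; balance $308.27

$77.07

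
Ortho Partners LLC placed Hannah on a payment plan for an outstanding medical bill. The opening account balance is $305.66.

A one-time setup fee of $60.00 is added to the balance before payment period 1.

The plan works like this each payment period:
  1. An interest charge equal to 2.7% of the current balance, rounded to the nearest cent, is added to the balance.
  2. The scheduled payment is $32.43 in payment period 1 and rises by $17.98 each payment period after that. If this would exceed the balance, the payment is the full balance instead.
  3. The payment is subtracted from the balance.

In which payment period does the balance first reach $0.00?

# | Opening | Interest | Payment | End bal
1 | $365.66 | $9.87 | $32.43 | $343.10
2 | $343.10 | $9.26 | $50.41 | $301.95
3 | $301.95 | $8.15 | $68.39 | $241.71
4 | $241.71 | $6.53 | $86.37 | $161.87
5 | $161.87 | $4.37 | $104.35 | $61.89
6 | $61.89 | $1.67 | $63.56 | $0.00
Balance reaches $0.00 in payment period 6.

6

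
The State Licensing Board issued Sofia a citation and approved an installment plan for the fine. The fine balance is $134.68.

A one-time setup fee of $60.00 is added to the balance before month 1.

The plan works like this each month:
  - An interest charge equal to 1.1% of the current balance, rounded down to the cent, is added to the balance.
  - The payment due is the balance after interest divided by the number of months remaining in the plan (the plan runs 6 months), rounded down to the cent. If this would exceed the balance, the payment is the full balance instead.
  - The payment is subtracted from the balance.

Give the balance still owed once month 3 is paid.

$100.59

# | Opening | Interest | Payment | End bal
1 | $194.68 | $2.14 | $32.80 | $164.02
2 | $164.02 | $1.80 | $33.16 | $132.66
3 | $132.66 | $1.45 | $33.52 | $100.59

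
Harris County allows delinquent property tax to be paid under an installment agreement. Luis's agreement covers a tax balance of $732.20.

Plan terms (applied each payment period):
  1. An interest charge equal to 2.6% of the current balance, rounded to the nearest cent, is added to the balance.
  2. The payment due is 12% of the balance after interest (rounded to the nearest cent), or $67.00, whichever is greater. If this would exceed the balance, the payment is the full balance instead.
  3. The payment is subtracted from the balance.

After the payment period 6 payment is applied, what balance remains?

Payment period 1: opening $732.20; interest $19.04 → $751.24; payment $90.15; balance $661.09
Payment period 2: opening $661.09; interest $17.19 → $678.28; payment $81.39; balance $596.89
Payment period 3: opening $596.89; interest $15.52 → $612.41; payment $73.49; balance $538.92
Payment period 4: opening $538.92; interest $14.01 → $552.93; payment $67.00; balance $485.93
Payment period 5: opening $485.93; interest $12.63 → $498.56; payment $67.00; balance $431.56
Payment period 6: opening $431.56; interest $11.22 → $442.78; payment $67.00; balance $375.78

$375.78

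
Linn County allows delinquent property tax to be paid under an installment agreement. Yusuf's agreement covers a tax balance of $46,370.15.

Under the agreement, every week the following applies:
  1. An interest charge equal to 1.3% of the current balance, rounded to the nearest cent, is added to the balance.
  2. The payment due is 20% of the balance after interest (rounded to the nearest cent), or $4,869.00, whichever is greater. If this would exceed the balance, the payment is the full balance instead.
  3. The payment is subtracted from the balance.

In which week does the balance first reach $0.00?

Week 1: opening $46,370.15; interest $602.81 → $46,972.96; payment $9,394.59; balance $37,578.37
Week 2: opening $37,578.37; interest $488.52 → $38,066.89; payment $7,613.38; balance $30,453.51
Week 3: opening $30,453.51; interest $395.90 → $30,849.41; payment $6,169.88; balance $24,679.53
Week 4: opening $24,679.53; interest $320.83 → $25,000.36; payment $5,000.07; balance $20,000.29
Week 5: opening $20,000.29; interest $260.00 → $20,260.29; payment $4,869.00; balance $15,391.29
Week 6: opening $15,391.29; interest $200.09 → $15,591.38; payment $4,869.00; balance $10,722.38
Week 7: opening $10,722.38; interest $139.39 → $10,861.77; payment $4,869.00; balance $5,992.77
Week 8: opening $5,992.77; interest $77.91 → $6,070.68; payment $4,869.00; balance $1,201.68
Week 9: opening $1,201.68; interest $15.62 → $1,217.30; payment $1,217.30; balance $0.00
Balance reaches $0.00 in week 9.

9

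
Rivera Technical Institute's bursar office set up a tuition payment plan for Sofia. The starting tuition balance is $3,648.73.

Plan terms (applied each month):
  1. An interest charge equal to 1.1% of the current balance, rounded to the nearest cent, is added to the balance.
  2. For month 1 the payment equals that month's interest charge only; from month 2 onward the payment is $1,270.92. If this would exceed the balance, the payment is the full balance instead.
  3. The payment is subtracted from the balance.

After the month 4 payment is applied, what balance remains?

# | Opening | Interest | Payment | End bal
1 | $3,648.73 | $40.14 | $40.14 | $3,648.73
2 | $3,648.73 | $40.14 | $1,270.92 | $2,417.95
3 | $2,417.95 | $26.60 | $1,270.92 | $1,173.63
4 | $1,173.63 | $12.91 | $1,186.54 | $0.00

$0.00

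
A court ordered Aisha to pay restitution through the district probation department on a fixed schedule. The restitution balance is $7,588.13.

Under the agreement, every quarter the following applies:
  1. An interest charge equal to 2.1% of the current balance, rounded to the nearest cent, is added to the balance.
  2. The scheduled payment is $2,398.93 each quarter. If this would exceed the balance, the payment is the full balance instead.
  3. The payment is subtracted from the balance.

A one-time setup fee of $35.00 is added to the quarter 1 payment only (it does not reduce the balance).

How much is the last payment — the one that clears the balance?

# | Opening | Interest | Payment | Fee | End bal
1 | $7,588.13 | $159.35 | $2,398.93 | $35.00 | $5,348.55
2 | $5,348.55 | $112.32 | $2,398.93 | — | $3,061.94
3 | $3,061.94 | $64.30 | $2,398.93 | — | $727.31
4 | $727.31 | $15.27 | $742.58 | — | $0.00

$742.58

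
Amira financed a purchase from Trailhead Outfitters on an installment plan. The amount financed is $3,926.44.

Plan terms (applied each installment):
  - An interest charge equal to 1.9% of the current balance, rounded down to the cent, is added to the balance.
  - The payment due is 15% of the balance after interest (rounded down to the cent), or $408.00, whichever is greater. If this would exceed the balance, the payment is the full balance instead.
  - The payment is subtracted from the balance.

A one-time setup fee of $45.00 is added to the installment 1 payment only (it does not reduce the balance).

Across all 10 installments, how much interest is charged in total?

$386.39

Installment 1: opening $3,926.44; interest $74.60 → $4,001.04; payment $600.15 (+ $45.00 fee); balance $3,400.89
Installment 2: opening $3,400.89; interest $64.61 → $3,465.50; payment $519.82; balance $2,945.68
Installment 3: opening $2,945.68; interest $55.96 → $3,001.64; payment $450.24; balance $2,551.40
Installment 4: opening $2,551.40; interest $48.47 → $2,599.87; payment $408.00; balance $2,191.87
Installment 5: opening $2,191.87; interest $41.64 → $2,233.51; payment $408.00; balance $1,825.51
Installment 6: opening $1,825.51; interest $34.68 → $1,860.19; payment $408.00; balance $1,452.19
Installment 7: opening $1,452.19; interest $27.59 → $1,479.78; payment $408.00; balance $1,071.78
Installment 8: opening $1,071.78; interest $20.36 → $1,092.14; payment $408.00; balance $684.14
Installment 9: opening $684.14; interest $12.99 → $697.13; payment $408.00; balance $289.13
Installment 10: opening $289.13; interest $5.49 → $294.62; payment $294.62; balance $0.00
Total interest: $74.60 + $64.61 + $55.96 + $48.47 + $41.64 + $34.68 + $27.59 + $20.36 + $12.99 + $5.49 = $386.39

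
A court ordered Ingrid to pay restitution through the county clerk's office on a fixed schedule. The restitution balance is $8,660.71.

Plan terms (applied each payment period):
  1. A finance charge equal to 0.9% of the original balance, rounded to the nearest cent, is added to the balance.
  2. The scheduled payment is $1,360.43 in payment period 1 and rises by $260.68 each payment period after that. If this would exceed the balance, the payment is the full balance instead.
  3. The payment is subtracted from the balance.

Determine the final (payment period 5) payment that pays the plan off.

Payment period 1: opening $8,660.71; interest $77.95 → $8,738.66; payment $1,360.43; balance $7,378.23
Payment period 2: opening $7,378.23; interest $77.95 → $7,456.18; payment $1,621.11; balance $5,835.07
Payment period 3: opening $5,835.07; interest $77.95 → $5,913.02; payment $1,881.79; balance $4,031.23
Payment period 4: opening $4,031.23; interest $77.95 → $4,109.18; payment $2,142.47; balance $1,966.71
Payment period 5: opening $1,966.71; interest $77.95 → $2,044.66; payment $2,044.66; balance $0.00

$2,044.66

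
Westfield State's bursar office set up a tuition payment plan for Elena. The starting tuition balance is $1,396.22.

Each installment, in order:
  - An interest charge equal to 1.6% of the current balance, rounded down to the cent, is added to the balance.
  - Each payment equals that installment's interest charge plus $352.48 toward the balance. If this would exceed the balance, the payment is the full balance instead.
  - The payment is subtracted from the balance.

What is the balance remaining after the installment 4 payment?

$0.00

# | Opening | Interest | Payment | End bal
1 | $1,396.22 | $22.33 | $374.81 | $1,043.74
2 | $1,043.74 | $16.69 | $369.17 | $691.26
3 | $691.26 | $11.06 | $363.54 | $338.78
4 | $338.78 | $5.42 | $344.20 | $0.00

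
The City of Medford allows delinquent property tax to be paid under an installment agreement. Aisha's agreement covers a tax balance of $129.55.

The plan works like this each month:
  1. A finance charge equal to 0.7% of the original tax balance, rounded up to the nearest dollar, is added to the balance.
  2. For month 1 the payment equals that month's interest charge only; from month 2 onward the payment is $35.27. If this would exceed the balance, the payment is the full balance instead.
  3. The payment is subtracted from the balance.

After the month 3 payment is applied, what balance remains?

Month 1: opening $129.55; interest $1.00 → $130.55; payment $1.00; balance $129.55
Month 2: opening $129.55; interest $1.00 → $130.55; payment $35.27; balance $95.28
Month 3: opening $95.28; interest $1.00 → $96.28; payment $35.27; balance $61.01

$61.01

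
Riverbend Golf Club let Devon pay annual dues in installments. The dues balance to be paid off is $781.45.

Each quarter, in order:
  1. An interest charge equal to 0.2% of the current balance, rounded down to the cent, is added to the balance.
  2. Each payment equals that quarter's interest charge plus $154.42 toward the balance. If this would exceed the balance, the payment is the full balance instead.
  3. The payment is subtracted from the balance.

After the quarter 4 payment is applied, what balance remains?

$163.77

Quarter 1: opening $781.45; interest $1.56 → $783.01; payment $155.98; balance $627.03
Quarter 2: opening $627.03; interest $1.25 → $628.28; payment $155.67; balance $472.61
Quarter 3: opening $472.61; interest $0.94 → $473.55; payment $155.36; balance $318.19
Quarter 4: opening $318.19; interest $0.63 → $318.82; payment $155.05; balance $163.77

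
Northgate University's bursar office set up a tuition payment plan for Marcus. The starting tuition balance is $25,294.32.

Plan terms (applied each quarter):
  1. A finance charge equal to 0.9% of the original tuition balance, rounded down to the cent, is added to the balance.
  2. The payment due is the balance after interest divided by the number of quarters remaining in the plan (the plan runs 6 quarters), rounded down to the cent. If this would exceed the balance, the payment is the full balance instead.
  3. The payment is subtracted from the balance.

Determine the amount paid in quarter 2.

Quarter 1: $25,294.32 +$227.64 interest = $25,521.96; pay $4,253.66 → $21,268.30
Quarter 2: $21,268.30 +$227.64 interest = $21,495.94; pay $4,299.18 → $17,196.76

$4,299.18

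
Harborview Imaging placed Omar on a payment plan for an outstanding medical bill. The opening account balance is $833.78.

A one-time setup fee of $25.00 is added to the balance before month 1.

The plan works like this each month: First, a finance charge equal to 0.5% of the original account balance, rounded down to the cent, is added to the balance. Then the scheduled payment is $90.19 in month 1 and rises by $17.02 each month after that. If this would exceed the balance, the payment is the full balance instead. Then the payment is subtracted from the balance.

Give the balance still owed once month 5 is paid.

$258.43

# | Opening | Interest | Payment | End bal
1 | $858.78 | $4.16 | $90.19 | $772.75
2 | $772.75 | $4.16 | $107.21 | $669.70
3 | $669.70 | $4.16 | $124.23 | $549.63
4 | $549.63 | $4.16 | $141.25 | $412.54
5 | $412.54 | $4.16 | $158.27 | $258.43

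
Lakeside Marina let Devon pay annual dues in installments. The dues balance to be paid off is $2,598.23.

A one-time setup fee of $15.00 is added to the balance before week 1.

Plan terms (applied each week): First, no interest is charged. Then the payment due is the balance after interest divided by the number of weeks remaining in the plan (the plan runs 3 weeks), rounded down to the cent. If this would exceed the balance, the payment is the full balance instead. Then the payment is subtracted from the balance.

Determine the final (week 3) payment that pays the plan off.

Week 1: opening $2,613.23; payment $871.07; balance $1,742.16
Week 2: opening $1,742.16; payment $871.08; balance $871.08
Week 3: opening $871.08; payment $871.08; balance $0.00

$871.08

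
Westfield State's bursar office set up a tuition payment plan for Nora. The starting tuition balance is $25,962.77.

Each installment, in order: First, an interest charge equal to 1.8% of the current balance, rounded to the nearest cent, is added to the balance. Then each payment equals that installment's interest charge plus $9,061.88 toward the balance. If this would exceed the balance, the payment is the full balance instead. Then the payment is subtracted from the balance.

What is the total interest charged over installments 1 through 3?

$912.65

Installment 1: opening $25,962.77; interest $467.33 → $26,430.10; payment $9,529.21; balance $16,900.89
Installment 2: opening $16,900.89; interest $304.22 → $17,205.11; payment $9,366.10; balance $7,839.01
Installment 3: opening $7,839.01; interest $141.10 → $7,980.11; payment $7,980.11; balance $0.00
Total interest: $467.33 + $304.22 + $141.10 = $912.65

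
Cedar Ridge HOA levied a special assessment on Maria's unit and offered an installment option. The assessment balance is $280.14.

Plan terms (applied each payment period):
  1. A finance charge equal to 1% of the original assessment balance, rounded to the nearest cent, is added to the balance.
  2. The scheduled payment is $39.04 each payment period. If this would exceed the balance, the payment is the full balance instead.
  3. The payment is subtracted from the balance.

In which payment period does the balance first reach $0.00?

Payment period 1: opening $280.14; interest $2.80 → $282.94; payment $39.04; balance $243.90
Payment period 2: opening $243.90; interest $2.80 → $246.70; payment $39.04; balance $207.66
Payment period 3: opening $207.66; interest $2.80 → $210.46; payment $39.04; balance $171.42
Payment period 4: opening $171.42; interest $2.80 → $174.22; payment $39.04; balance $135.18
Payment period 5: opening $135.18; interest $2.80 → $137.98; payment $39.04; balance $98.94
Payment period 6: opening $98.94; interest $2.80 → $101.74; payment $39.04; balance $62.70
Payment period 7: opening $62.70; interest $2.80 → $65.50; payment $39.04; balance $26.46
Payment period 8: opening $26.46; interest $2.80 → $29.26; payment $29.26; balance $0.00
Balance reaches $0.00 in payment period 8.

8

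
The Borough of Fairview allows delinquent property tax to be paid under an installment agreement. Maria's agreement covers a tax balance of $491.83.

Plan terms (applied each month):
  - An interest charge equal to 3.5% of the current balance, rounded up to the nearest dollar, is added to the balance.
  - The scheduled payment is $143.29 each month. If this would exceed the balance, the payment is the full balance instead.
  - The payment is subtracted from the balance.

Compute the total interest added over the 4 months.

$44.00

Month 1: opening $491.83; interest $18.00 → $509.83; payment $143.29; balance $366.54
Month 2: opening $366.54; interest $13.00 → $379.54; payment $143.29; balance $236.25
Month 3: opening $236.25; interest $9.00 → $245.25; payment $143.29; balance $101.96
Month 4: opening $101.96; interest $4.00 → $105.96; payment $105.96; balance $0.00
Total interest: $18.00 + $13.00 + $9.00 + $4.00 = $44.00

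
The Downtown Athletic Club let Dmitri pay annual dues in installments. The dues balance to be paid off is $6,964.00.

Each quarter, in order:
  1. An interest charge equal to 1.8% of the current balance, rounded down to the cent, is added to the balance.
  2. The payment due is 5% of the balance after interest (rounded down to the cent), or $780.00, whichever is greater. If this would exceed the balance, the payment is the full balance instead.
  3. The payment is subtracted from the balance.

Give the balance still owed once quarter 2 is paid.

$5,642.91

Quarter 1: $6,964.00 +$125.35 interest = $7,089.35; pay $780.00 → $6,309.35
Quarter 2: $6,309.35 +$113.56 interest = $6,422.91; pay $780.00 → $5,642.91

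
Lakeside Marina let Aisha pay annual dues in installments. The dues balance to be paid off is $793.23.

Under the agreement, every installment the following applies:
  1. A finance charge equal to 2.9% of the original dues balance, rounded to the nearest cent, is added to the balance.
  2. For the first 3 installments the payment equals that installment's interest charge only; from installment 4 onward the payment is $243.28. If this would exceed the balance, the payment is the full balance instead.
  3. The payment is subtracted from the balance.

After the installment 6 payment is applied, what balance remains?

# | Opening | Interest | Payment | End bal
1 | $793.23 | $23.00 | $23.00 | $793.23
2 | $793.23 | $23.00 | $23.00 | $793.23
3 | $793.23 | $23.00 | $23.00 | $793.23
4 | $793.23 | $23.00 | $243.28 | $572.95
5 | $572.95 | $23.00 | $243.28 | $352.67
6 | $352.67 | $23.00 | $243.28 | $132.39

$132.39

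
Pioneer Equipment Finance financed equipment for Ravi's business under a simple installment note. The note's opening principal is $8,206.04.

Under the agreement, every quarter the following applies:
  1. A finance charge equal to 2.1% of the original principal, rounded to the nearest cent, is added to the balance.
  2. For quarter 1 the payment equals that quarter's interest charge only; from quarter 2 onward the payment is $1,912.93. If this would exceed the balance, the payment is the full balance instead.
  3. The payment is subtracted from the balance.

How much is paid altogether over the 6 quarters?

$9,240.02

Quarter 1: $8,206.04 +$172.33 interest = $8,378.37; pay $172.33 → $8,206.04
Quarter 2: $8,206.04 +$172.33 interest = $8,378.37; pay $1,912.93 → $6,465.44
Quarter 3: $6,465.44 +$172.33 interest = $6,637.77; pay $1,912.93 → $4,724.84
Quarter 4: $4,724.84 +$172.33 interest = $4,897.17; pay $1,912.93 → $2,984.24
Quarter 5: $2,984.24 +$172.33 interest = $3,156.57; pay $1,912.93 → $1,243.64
Quarter 6: $1,243.64 +$172.33 interest = $1,415.97; pay $1,415.97 → $0.00
Total paid: $9,240.02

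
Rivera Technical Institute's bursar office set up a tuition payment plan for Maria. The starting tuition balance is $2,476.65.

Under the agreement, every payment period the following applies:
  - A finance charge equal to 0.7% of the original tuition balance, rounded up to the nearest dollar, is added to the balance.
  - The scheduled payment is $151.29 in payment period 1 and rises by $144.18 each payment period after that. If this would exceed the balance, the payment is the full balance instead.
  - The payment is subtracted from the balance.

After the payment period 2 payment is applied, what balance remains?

$2,065.89

# | Opening | Interest | Payment | End bal
1 | $2,476.65 | $18.00 | $151.29 | $2,343.36
2 | $2,343.36 | $18.00 | $295.47 | $2,065.89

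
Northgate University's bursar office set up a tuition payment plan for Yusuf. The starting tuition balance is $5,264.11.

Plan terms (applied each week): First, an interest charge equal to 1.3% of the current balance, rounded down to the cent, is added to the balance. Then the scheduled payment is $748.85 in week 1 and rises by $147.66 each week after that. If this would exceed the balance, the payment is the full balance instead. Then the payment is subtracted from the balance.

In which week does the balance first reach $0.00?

Week 1: opening $5,264.11; interest $68.43 → $5,332.54; payment $748.85; balance $4,583.69
Week 2: opening $4,583.69; interest $59.58 → $4,643.27; payment $896.51; balance $3,746.76
Week 3: opening $3,746.76; interest $48.70 → $3,795.46; payment $1,044.17; balance $2,751.29
Week 4: opening $2,751.29; interest $35.76 → $2,787.05; payment $1,191.83; balance $1,595.22
Week 5: opening $1,595.22; interest $20.73 → $1,615.95; payment $1,339.49; balance $276.46
Week 6: opening $276.46; interest $3.59 → $280.05; payment $280.05; balance $0.00
Balance reaches $0.00 in week 6.

6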